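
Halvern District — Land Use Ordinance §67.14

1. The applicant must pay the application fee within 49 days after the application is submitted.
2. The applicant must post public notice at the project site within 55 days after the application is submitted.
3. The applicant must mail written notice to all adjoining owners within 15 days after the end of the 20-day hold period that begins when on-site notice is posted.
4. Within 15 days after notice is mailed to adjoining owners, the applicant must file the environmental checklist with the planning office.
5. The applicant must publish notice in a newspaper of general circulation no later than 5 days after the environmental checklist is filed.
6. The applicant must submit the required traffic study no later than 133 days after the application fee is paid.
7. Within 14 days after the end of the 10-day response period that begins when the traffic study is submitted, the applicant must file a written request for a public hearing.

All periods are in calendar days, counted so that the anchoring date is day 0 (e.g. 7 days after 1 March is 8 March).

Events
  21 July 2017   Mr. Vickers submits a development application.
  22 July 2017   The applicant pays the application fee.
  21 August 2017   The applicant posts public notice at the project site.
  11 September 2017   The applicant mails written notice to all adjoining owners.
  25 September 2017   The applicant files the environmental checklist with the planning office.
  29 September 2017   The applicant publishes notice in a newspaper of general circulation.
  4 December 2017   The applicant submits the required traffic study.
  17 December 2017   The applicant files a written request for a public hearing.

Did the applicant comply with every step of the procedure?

No

Step 1: 49 days after 21 July 2017 (when the application is submitted) is 8 September 2017; completed 22 July 2017, before the deadline.
Step 2: 55 days after 21 July 2017 (when the application is submitted) is 14 September 2017; completed 21 August 2017, before the deadline.
Step 3: 15 days after 10 September 2017 (end of the 20-day hold period, which began when on-site notice is posted on 21 August 2017) is 25 September 2017; 11 September 2017 is within that limit.
Step 4: 15 days after 11 September 2017 (when notice is mailed to adjoining owners) is 26 September 2017; done 25 September 2017 — timely.
Step 5: 5 days after 25 September 2017 (when the environmental checklist is filed) is 30 September 2017; done 29 September 2017 — timely.
Step 6: 133 days after 22 July 2017 (when the application fee is paid) is 2 December 2017; not done until 4 December 2017, 2 days after the deadline.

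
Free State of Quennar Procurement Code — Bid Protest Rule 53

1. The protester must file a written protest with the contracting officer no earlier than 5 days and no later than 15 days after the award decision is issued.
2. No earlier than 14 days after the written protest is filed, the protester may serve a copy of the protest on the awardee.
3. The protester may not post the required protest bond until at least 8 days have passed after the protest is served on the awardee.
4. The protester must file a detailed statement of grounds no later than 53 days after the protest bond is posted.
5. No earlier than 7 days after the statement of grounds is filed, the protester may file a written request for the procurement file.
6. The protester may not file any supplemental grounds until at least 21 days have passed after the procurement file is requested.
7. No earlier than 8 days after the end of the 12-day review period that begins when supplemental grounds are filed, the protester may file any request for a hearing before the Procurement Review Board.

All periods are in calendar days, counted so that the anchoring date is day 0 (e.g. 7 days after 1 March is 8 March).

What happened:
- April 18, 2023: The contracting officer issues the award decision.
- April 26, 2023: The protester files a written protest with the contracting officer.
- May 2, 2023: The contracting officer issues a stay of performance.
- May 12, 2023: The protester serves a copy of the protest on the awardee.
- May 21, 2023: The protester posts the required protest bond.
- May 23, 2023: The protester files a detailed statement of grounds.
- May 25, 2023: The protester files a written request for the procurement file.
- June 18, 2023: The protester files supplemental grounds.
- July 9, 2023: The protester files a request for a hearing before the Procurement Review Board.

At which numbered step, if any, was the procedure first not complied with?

Step 5

(1) the permitted window runs from April 18, 2023 + 5 = April 23, 2023 to April 18, 2023 + 15 = May 3, 2023; April 26, 2023 falls inside that range.
(2) permitted from April 26, 2023 + 14 days = May 10, 2023 onward; May 12, 2023 is on or after that date.
(3) permitted from May 12, 2023 + 8 days = May 20, 2023 onward; May 21, 2023 is on or after that date.
(4) due by May 21, 2023 + 53 days = July 13, 2023; done May 23, 2023 — timely.
(5) permitted from May 23, 2023 + 7 days = May 30, 2023 onward; May 25, 2023 is 5 days before the earliest permitted date.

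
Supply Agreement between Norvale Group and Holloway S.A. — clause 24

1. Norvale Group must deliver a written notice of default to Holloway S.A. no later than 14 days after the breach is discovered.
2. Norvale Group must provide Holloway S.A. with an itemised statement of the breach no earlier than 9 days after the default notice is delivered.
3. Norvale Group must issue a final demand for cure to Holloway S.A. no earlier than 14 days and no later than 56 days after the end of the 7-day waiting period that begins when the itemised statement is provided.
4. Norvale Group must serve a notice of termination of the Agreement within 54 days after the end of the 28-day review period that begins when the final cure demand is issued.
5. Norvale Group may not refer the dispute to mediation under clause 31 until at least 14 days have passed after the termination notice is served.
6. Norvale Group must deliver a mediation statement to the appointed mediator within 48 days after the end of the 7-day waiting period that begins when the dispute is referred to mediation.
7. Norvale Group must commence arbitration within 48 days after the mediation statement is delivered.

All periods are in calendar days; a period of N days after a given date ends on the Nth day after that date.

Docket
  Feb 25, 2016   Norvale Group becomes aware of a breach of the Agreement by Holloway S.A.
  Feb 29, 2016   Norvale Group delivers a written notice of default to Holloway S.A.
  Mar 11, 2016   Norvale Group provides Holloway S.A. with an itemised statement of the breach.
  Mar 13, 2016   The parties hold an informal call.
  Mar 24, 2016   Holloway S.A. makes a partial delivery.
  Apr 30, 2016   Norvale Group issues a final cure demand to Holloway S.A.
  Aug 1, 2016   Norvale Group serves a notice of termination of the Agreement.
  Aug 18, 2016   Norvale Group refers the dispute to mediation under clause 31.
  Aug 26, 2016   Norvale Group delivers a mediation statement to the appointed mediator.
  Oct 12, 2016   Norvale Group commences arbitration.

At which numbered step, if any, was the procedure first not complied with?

Step 4

Step 1 — counting 14 days from Feb 25, 2016 (when the breach is discovered) gives a deadline of Mar 10, 2016; done Feb 29, 2016 — timely.
Step 2 — must wait 9 days from Feb 29, 2016 (when the default notice is delivered), so not before Mar 9, 2016; done Mar 11, 2016 — permitted.
Step 3 — 14 and 56 days from Mar 18, 2016 (end of the 7-day waiting period, which began when the itemised statement is provided on Mar 11, 2016) are Apr 1, 2016 and May 13, 2016 respectively; done Apr 30, 2016, which is between those dates.
Step 4 — counting 54 days from May 28, 2016 (end of the 28-day review period, which began when the final cure demand is issued on Apr 30, 2016) gives a deadline of Jul 21, 2016; done Aug 1, 2016 — 11 days late.
No need to go further; step 4 was not satisfied.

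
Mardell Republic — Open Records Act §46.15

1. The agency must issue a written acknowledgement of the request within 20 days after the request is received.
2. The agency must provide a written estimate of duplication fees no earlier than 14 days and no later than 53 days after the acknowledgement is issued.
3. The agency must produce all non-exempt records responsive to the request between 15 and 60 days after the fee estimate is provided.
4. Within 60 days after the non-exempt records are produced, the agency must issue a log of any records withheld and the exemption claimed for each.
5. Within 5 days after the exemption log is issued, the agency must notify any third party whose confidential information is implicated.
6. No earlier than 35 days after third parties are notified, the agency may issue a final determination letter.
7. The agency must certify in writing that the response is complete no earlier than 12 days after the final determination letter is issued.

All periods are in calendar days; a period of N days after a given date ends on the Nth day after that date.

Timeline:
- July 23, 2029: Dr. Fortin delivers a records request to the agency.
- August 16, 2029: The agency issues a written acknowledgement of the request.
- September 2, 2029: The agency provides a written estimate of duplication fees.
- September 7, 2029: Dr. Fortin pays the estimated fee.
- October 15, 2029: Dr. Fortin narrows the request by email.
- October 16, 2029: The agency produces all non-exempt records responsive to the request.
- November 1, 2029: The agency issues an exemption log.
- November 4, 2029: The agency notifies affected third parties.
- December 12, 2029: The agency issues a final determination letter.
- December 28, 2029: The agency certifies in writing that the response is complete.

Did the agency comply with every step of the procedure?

Step 1: 20 days after July 23, 2029 (when the request is received) is August 12, 2029; August 16, 2029 misses that deadline by 4 days.
No need to go further; step 1 was not satisfied.

No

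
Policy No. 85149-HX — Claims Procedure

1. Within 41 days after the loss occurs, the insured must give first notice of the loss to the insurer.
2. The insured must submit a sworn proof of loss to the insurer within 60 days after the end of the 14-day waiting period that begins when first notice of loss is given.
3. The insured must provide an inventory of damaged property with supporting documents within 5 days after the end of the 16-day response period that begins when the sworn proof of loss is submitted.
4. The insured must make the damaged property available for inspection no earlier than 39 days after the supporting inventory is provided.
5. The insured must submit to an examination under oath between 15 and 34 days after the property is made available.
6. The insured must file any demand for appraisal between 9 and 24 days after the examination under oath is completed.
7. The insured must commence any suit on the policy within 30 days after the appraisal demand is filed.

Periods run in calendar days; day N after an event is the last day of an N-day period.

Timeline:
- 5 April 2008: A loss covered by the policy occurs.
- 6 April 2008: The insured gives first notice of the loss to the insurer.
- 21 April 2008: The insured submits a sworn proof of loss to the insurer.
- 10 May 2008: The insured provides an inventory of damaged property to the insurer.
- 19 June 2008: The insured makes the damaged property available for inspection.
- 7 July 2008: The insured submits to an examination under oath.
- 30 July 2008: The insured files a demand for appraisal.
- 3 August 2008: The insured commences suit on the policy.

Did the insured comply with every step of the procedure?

(1) due by 5 April 2008 + 41 days = 16 May 2008; completed 6 April 2008, before the deadline.
(2) due by 20 April 2008 + 60 days = 19 June 2008; done 21 April 2008 — timely.
(3) due by 7 May 2008 + 5 days = 12 May 2008; completed 10 May 2008, before the deadline.
(4) permitted from 10 May 2008 + 39 days = 18 June 2008 onward; done 19 June 2008 — permitted.
(5) the permitted window runs from 19 June 2008 + 15 = 4 July 2008 to 19 June 2008 + 34 = 23 July 2008; done 7 July 2008, which is between those dates.
(6) the permitted window runs from 7 July 2008 + 9 = 16 July 2008 to 7 July 2008 + 24 = 31 July 2008; done 30 July 2008, which is between those dates.
(7) due by 30 July 2008 + 30 days = 29 August 2008; 3 August 2008 is within that limit.

Yes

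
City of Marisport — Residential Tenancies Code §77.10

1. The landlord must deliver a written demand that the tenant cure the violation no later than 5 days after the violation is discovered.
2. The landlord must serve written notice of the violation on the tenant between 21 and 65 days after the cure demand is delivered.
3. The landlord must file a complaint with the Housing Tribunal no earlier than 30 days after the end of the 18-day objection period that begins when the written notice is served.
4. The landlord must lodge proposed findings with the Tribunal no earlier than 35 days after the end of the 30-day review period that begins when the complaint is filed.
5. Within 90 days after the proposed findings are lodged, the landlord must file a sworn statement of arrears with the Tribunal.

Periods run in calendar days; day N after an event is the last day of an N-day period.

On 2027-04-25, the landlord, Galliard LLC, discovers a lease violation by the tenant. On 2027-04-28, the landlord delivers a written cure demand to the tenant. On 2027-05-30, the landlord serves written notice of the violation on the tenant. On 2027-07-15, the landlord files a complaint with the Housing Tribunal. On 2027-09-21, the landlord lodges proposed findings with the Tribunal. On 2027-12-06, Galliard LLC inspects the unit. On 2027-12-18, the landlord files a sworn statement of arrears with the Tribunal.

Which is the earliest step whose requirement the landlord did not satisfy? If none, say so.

(1) due by 2027-04-25 + 5 days = 2027-04-30; 2027-04-28 is within that limit.
(2) the permitted window runs from 2027-04-28 + 21 = 2027-05-19 to 2027-04-28 + 65 = 2027-07-02; 2027-05-30 falls inside that range.
(3) permitted from 2027-06-17 + 30 days = 2027-07-17 onward; 2027-07-15 is 2 days before the earliest permitted date.
The procedure was therefore not followed at step 3.

Step 3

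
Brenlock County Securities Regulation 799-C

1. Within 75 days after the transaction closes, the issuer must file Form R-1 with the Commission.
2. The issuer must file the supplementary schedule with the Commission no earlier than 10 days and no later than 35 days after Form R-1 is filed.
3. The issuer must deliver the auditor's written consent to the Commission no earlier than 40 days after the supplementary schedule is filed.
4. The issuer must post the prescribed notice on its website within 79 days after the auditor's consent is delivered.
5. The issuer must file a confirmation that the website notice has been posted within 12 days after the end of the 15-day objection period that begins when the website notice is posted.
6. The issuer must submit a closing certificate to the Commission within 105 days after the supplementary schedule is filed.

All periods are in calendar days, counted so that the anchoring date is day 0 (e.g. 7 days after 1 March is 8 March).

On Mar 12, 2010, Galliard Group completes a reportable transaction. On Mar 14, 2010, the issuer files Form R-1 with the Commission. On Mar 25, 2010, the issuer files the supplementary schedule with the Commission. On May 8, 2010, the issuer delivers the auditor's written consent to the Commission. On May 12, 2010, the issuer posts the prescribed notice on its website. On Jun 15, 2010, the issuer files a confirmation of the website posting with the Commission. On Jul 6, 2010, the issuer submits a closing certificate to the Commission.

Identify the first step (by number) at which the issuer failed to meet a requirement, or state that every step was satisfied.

Step 1 — counting 75 days from Mar 12, 2010 (when the transaction closes) gives a deadline of May 26, 2010; done Mar 14, 2010 — timely.
Step 2 — 10 and 35 days from Mar 14, 2010 (when Form R-1 is filed) are Mar 24, 2010 and Apr 18, 2010 respectively; Mar 25, 2010 falls inside that range.
Step 3 — must wait 40 days from Mar 25, 2010 (when the supplementary schedule is filed), so not before May 4, 2010; done May 8, 2010 — permitted.
Step 4 — counting 79 days from May 8, 2010 (when the auditor's consent is delivered) gives a deadline of Jul 26, 2010; completed May 12, 2010, before the deadline.
Step 5 — counting 12 days from May 27, 2010 (end of the 15-day objection period, which began when the website notice is posted on May 12, 2010) gives a deadline of Jun 8, 2010; not done until Jun 15, 2010, 7 days after the deadline.

Step 5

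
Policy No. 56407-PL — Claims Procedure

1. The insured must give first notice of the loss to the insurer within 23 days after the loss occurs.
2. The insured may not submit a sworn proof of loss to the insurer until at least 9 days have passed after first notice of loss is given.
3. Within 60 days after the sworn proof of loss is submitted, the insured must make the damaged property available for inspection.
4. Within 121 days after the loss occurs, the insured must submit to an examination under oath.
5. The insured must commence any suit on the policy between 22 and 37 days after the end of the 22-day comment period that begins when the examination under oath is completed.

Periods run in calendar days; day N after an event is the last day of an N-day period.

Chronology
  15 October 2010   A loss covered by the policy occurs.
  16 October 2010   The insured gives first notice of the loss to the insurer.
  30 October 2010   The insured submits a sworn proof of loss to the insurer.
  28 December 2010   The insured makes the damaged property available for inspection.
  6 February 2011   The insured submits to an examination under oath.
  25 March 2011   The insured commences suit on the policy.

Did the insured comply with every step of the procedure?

Yes

(1) due by 15 October 2010 + 23 days = 7 November 2010; done 16 October 2010 — timely.
(2) permitted from 16 October 2010 + 9 days = 25 October 2010 onward; 30 October 2010 is on or after that date.
(3) due by 30 October 2010 + 60 days = 29 December 2010; 28 December 2010 is within that limit.
(4) due by 15 October 2010 + 121 days = 13 February 2011; 6 February 2011 is within that limit.
(5) the permitted window runs from 28 February 2011 + 22 = 22 March 2011 to 28 February 2011 + 37 = 6 April 2011; 25 March 2011 falls inside that range.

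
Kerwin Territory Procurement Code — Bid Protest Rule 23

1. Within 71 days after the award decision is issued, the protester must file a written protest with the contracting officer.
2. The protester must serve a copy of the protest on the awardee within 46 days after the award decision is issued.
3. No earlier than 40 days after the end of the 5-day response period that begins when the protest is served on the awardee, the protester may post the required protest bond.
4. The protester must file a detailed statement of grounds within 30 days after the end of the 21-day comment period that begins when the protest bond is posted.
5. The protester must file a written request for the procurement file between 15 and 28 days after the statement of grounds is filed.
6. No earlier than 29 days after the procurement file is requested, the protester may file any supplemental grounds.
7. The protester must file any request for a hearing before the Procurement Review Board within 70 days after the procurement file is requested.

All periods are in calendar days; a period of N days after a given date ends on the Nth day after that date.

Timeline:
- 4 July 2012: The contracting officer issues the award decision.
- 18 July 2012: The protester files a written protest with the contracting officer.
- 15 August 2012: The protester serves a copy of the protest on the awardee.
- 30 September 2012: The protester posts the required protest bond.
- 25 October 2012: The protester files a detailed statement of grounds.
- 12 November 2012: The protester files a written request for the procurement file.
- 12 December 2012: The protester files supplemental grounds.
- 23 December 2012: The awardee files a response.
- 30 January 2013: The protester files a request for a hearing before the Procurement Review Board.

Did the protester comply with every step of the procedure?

Step 1 — counting 71 days from 4 July 2012 (when the award decision is issued) gives a deadline of 13 September 2012; completed 18 July 2012, before the deadline.
Step 2 — counting 46 days from 4 July 2012 (when the award decision is issued) gives a deadline of 19 August 2012; completed 15 August 2012, before the deadline.
Step 3 — must wait 40 days from 20 August 2012 (end of the 5-day response period, which began when the protest is served on the awardee on 15 August 2012), so not before 29 September 2012; 30 September 2012 is on or after that date.
Step 4 — counting 30 days from 21 October 2012 (end of the 21-day comment period, which began when the protest bond is posted on 30 September 2012) gives a deadline of 20 November 2012; completed 25 October 2012, before the deadline.
Step 5 — 15 and 28 days from 25 October 2012 (when the statement of grounds is filed) are 9 November 2012 and 22 November 2012 respectively; done 12 November 2012, which is between those dates.
Step 6 — must wait 29 days from 12 November 2012 (when the procurement file is requested), so not before 11 December 2012; done 12 December 2012 — permitted.
Step 7 — counting 70 days from 12 November 2012 (when the procurement file is requested) gives a deadline of 21 January 2013; done 30 January 2013 — 9 days late.

No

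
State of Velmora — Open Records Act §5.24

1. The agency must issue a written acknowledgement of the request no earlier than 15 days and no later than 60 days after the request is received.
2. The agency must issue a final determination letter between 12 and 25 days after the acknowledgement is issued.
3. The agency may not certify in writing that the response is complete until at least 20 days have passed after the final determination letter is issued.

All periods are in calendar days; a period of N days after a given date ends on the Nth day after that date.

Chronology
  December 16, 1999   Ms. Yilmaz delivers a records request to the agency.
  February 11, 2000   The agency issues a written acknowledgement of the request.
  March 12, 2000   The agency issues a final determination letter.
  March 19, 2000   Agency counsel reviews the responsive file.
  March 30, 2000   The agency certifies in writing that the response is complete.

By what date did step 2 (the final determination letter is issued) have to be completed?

Step 2 runs from February 11, 2000, when the acknowledgement is issued. The window is 12–25 days after February 11, 2000; it closes on March 7, 2000.

March 7, 2000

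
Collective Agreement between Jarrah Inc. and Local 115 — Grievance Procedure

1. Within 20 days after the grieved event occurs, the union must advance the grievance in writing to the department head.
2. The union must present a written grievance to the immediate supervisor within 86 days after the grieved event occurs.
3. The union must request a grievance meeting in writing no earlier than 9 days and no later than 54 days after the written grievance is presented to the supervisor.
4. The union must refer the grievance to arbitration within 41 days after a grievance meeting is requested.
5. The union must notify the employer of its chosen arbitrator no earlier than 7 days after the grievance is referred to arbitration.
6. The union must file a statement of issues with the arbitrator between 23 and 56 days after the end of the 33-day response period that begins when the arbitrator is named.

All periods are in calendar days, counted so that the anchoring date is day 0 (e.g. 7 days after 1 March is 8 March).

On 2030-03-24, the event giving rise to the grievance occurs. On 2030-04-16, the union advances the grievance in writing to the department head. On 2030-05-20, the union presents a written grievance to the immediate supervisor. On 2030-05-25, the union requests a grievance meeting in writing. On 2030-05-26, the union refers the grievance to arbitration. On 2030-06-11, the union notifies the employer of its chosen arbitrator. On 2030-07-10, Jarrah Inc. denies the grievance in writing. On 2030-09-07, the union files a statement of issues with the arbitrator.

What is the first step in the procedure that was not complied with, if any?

Step 1

Step 1 — counting 20 days from 2030-03-24 (when the grieved event occurs) gives a deadline of 2030-04-13; done 2030-04-16 — 3 days late.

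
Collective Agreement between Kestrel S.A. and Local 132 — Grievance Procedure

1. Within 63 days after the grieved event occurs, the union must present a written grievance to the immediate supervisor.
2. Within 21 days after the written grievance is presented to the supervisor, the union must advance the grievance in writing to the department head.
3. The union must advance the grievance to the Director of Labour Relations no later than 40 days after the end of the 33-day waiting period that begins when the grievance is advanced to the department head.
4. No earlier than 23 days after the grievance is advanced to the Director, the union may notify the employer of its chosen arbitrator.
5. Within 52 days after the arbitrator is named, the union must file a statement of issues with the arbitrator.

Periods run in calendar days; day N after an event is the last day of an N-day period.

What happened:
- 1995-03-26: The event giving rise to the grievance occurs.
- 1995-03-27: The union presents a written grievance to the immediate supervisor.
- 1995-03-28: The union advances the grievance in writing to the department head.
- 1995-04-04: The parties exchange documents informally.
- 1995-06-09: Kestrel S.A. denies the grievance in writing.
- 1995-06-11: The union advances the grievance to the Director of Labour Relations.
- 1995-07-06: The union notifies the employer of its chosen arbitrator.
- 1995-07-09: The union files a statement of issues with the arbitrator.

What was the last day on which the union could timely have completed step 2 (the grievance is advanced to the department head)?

Step 2 runs from 1995-03-27, when the written grievance is presented to the supervisor. 21 days after 1995-03-27 is 1995-04-17.

1995-04-17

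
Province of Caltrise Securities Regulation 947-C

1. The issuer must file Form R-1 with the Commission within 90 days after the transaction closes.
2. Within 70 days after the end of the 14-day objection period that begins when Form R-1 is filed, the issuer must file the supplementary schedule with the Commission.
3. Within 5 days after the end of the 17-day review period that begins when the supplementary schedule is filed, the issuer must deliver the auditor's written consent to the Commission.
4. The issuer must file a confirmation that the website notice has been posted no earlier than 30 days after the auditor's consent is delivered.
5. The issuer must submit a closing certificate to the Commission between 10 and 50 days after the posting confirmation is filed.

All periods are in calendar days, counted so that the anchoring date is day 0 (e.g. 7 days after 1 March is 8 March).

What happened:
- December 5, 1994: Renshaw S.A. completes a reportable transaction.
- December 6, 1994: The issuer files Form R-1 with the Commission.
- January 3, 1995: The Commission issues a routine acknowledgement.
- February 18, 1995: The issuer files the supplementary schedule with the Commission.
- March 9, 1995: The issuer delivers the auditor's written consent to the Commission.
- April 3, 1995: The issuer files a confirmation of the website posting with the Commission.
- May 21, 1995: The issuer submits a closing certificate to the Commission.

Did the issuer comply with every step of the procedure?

(1) due by December 5, 1994 + 90 days = March 5, 1995; done December 6, 1994 — timely.
(2) due by December 20, 1994 + 70 days = February 28, 1995; completed February 18, 1995, before the deadline.
(3) due by March 7, 1995 + 5 days = March 12, 1995; March 9, 1995 is within that limit.
(4) permitted from March 9, 1995 + 30 days = April 8, 1995 onward; done April 3, 1995 — 5 days too early.

No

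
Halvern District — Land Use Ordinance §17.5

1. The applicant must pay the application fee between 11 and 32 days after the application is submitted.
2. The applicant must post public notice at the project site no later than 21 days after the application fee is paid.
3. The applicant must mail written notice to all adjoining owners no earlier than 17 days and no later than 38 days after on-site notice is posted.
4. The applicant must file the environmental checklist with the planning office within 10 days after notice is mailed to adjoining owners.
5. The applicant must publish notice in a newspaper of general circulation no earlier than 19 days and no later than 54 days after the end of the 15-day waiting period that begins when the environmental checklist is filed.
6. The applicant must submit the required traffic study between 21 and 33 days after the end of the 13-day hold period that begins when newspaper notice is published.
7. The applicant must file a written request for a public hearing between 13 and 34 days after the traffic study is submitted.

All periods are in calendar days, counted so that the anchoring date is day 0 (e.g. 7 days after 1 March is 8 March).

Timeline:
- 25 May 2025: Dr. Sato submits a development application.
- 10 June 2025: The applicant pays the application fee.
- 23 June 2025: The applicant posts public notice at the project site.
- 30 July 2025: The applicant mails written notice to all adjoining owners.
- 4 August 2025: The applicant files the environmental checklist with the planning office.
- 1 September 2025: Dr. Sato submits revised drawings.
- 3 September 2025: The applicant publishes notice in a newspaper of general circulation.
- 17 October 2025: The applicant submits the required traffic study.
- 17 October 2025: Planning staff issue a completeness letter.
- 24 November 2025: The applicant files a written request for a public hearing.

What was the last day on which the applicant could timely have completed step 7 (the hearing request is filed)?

20 November 2025

Step 7 runs from 17 October 2025, when the traffic study is submitted. The window is 13–34 days after 17 October 2025; it closes on 20 November 2025.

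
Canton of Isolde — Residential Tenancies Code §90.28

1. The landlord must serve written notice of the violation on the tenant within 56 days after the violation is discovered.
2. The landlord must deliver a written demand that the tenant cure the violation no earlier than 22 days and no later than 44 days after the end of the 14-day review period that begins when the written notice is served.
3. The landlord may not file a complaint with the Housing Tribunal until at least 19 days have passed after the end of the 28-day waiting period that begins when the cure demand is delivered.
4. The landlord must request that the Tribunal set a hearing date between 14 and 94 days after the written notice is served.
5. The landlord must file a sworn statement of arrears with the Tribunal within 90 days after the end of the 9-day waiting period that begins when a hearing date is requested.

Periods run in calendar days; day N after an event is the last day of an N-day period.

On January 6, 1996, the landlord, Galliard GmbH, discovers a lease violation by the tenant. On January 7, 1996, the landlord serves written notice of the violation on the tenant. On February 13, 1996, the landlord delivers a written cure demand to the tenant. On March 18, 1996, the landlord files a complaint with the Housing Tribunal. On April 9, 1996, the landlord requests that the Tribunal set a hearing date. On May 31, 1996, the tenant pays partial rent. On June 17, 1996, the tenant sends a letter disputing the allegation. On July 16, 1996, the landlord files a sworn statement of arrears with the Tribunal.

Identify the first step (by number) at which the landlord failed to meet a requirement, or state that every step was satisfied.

Step 3

(1) due by January 6, 1996 + 56 days = March 2, 1996; January 7, 1996 is within that limit.
(2) the permitted window runs from January 21, 1996 + 22 = February 12, 1996 to January 21, 1996 + 44 = March 5, 1996; done February 13, 1996, which is between those dates.
(3) permitted from March 12, 1996 + 19 days = March 31, 1996 onward; acted on March 18, 1996, 13 days prematurely.
No need to go further; step 3 was not satisfied.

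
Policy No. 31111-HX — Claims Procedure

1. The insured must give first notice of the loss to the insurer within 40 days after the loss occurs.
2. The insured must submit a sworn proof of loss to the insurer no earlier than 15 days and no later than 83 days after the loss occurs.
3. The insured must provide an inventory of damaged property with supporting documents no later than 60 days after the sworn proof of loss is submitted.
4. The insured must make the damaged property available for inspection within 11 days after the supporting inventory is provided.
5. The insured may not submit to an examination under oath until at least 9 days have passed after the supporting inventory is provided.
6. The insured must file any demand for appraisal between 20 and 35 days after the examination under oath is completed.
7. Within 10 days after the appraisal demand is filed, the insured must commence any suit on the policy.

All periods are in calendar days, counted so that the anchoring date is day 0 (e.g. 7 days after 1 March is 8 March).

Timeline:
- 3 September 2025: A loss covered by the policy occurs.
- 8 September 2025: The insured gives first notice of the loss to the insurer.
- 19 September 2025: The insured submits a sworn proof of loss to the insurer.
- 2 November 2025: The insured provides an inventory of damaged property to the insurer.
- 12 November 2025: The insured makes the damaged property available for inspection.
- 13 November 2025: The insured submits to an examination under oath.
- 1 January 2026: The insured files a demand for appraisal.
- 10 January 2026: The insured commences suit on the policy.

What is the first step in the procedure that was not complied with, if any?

Step 6

(1) due by 3 September 2025 + 40 days = 13 October 2025; completed 8 September 2025, before the deadline.
(2) the permitted window runs from 3 September 2025 + 15 = 18 September 2025 to 3 September 2025 + 83 = 25 November 2025; done 19 September 2025 — within the window.
(3) due by 19 September 2025 + 60 days = 18 November 2025; 2 November 2025 is within that limit.
(4) due by 2 November 2025 + 11 days = 13 November 2025; done 12 November 2025 — timely.
(5) permitted from 2 November 2025 + 9 days = 11 November 2025 onward; done 13 November 2025, after the minimum wait.
(6) the permitted window runs from 13 November 2025 + 20 = 3 December 2025 to 13 November 2025 + 35 = 18 December 2025; 1 January 2026 is 14 days past the end of the window.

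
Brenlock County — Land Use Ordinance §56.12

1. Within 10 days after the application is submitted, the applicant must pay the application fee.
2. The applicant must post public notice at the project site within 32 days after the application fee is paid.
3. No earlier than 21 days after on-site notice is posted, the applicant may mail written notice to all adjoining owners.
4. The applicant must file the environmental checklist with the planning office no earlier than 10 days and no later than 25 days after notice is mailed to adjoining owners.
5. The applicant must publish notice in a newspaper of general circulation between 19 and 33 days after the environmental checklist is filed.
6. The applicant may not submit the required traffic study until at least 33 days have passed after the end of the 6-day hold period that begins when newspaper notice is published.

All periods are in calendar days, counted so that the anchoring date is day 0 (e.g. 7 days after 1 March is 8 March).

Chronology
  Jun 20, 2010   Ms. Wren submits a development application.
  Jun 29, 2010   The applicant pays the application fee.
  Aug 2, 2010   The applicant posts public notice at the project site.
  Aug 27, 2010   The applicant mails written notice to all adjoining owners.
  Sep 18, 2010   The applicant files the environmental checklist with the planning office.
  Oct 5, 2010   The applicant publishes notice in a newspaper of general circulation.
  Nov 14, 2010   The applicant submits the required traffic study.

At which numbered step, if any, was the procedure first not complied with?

Step 2

Step 1 — counting 10 days from Jun 20, 2010 (when the application is submitted) gives a deadline of Jun 30, 2010; Jun 29, 2010 is within that limit.
Step 2 — counting 32 days from Jun 29, 2010 (when the application fee is paid) gives a deadline of Jul 31, 2010; not done until Aug 2, 2010, 2 days after the deadline.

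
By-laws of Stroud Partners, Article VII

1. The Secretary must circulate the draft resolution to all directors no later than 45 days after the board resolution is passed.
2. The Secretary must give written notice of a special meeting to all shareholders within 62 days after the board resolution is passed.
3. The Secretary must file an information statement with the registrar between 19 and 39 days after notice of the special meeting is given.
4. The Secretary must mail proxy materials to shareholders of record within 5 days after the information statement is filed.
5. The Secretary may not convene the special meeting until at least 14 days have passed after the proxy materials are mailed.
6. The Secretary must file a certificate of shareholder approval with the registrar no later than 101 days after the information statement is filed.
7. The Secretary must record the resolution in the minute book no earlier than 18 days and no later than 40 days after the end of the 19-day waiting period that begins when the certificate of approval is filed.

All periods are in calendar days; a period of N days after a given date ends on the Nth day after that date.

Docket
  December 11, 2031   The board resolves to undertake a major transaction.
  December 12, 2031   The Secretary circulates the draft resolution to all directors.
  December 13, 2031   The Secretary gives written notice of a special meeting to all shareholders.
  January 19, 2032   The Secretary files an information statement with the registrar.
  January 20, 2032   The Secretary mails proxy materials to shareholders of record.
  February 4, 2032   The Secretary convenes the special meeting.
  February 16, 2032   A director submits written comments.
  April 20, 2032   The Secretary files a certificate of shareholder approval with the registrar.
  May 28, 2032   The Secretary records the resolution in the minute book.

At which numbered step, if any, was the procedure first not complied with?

None — every step was satisfied

(1) due by December 11, 2031 + 45 days = January 25, 2032; completed December 12, 2031, before the deadline.
(2) due by December 11, 2031 + 62 days = February 11, 2032; December 13, 2031 is within that limit.
(3) the permitted window runs from December 13, 2031 + 19 = January 1, 2032 to December 13, 2031 + 39 = January 21, 2032; done January 19, 2032, which is between those dates.
(4) due by January 19, 2032 + 5 days = January 24, 2032; done January 20, 2032 — timely.
(5) permitted from January 20, 2032 + 14 days = February 3, 2032 onward; done February 4, 2032, after the minimum wait.
(6) due by January 19, 2032 + 101 days = April 29, 2032; completed April 20, 2032, before the deadline.
(7) the permitted window runs from May 9, 2032 + 18 = May 27, 2032 to May 9, 2032 + 40 = June 18, 2032; done May 28, 2032 — within the window.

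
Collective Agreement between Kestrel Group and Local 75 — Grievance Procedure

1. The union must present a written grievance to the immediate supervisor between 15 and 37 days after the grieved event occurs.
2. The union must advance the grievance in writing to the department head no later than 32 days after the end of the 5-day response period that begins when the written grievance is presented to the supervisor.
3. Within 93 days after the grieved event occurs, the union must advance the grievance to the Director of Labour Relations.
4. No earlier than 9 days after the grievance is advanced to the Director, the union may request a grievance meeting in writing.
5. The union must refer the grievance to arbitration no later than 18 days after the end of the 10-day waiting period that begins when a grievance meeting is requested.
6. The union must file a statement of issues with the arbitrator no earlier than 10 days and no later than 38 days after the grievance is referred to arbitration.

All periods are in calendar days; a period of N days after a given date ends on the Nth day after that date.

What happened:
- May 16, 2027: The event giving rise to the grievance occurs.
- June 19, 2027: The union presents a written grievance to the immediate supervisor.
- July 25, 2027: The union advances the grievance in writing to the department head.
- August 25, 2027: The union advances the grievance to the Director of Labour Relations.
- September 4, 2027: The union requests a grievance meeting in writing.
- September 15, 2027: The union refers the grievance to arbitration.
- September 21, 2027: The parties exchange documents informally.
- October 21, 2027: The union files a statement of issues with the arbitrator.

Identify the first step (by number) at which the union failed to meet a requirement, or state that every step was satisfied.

Step 3

Step 1: the window is 15–37 days after May 16, 2027 (when the grieved event occurs), so May 31, 2027 through June 22, 2027; June 19, 2027 falls inside that range.
Step 2: 32 days after June 24, 2027 (end of the 5-day response period, which began when the written grievance is presented to the supervisor on June 19, 2027) is July 26, 2027; done July 25, 2027 — timely.
Step 3: 93 days after May 16, 2027 (when the grieved event occurs) is August 17, 2027; not done until August 25, 2027, 8 days after the deadline.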